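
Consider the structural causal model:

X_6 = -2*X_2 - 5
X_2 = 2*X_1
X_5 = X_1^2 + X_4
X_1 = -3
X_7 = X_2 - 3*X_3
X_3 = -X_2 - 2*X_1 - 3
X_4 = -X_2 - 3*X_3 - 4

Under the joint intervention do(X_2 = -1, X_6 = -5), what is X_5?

-6

Setting X_2 = -1, X_6 = -5 by intervention discards those variables' equations.
X_3 = -X_2 - 2*X_1 - 3  [with X_2=-1, X_1=-3]  = 4
X_4 = -X_2 - 3*X_3 - 4  [with X_2=-1, X_3=4]  = -15
X_5 = X_1^2 + X_4  [with X_1=-3, X_4=-15]  = -6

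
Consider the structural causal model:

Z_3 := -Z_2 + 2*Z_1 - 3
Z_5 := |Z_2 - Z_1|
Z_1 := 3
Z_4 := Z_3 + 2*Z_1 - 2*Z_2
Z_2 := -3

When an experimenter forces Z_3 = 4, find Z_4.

The intervention breaks the incoming arrows to Z_3: Z_3 := -Z_2 + 2*Z_1 - 3 no longer applies, and Z_3 = 4.
Z_4 = Z_3 + 2*Z_1 - 2*Z_2  [with Z_3=4, Z_1=3, Z_2=-3]  = 16

16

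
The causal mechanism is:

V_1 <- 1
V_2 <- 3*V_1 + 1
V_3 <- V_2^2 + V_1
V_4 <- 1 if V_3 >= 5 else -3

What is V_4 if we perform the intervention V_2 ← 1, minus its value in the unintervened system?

-4

Under do(V_2=1), the mechanism V_2 <- 3*V_1 + 1 is discarded; V_2 is fixed at 1.
V_3 = V_2^2 + V_1  [with V_2=1, V_1=1]  = 2
V_4 = 1 if V_3 >= 5 else -3  [with V_3=2]  = -3
Without intervention: V_2 = 3*V_1 + 1  [with V_1=1]  = 4; V_3 = V_2^2 + V_1  [with V_2=4, V_1=1]  = 17; V_4 = 1 if V_3 >= 5 else -3  [with V_3=17]  = 1.
Change = -3 − 1 = -4.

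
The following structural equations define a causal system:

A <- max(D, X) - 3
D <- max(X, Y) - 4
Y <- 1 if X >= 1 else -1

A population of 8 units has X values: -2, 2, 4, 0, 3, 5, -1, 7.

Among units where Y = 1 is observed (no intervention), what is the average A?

1.2

Conditioning on Y=1 selects the 5 unit(s) with X ∈ {2, 4, 3, 5, 7}. Their A values: -1, 1, 0, 2, 4. Mean = 1.2.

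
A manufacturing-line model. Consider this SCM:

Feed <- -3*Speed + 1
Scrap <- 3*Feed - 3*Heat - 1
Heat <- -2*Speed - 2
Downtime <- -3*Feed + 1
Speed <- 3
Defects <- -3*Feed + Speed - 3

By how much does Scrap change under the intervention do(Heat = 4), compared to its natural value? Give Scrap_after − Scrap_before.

-36

do(Heat=4) replaces the equation Heat <- -2*Speed - 2 with the constant Heat = 4.
Feed = -3*Speed + 1  [with Speed=3]  = -8
Scrap = 3*Feed - 3*Heat - 1  [with Feed=-8, Heat=4]  = -37
Without intervention: Feed = -3*Speed + 1  [with Speed=3]  = -8; Heat = -2*Speed - 2  [with Speed=3]  = -8; Scrap = 3*Feed - 3*Heat - 1  [with Feed=-8, Heat=-8]  = -1.
Change = -37 − (-1) = -36.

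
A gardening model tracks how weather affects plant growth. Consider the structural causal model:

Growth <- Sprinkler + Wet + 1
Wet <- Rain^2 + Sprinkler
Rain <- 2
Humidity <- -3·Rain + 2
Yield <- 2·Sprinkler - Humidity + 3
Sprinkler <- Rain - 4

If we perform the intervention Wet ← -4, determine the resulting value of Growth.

The intervention breaks the incoming arrows to Wet: Wet <- Rain^2 + Sprinkler no longer applies, and Wet = -4.
Sprinkler = Rain - 4  [with Rain=2]  = -2
Growth = Sprinkler + Wet + 1  [with Sprinkler=-2, Wet=-4]  = -5

-5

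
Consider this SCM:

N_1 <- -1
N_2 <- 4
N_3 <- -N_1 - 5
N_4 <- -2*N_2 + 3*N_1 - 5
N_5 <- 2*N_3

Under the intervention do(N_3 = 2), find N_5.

do(N_3=2) replaces the equation N_3 <- -N_1 - 5 with the constant N_3 = 2.
N_5 = 2*N_3  [with N_3=2]  = 4

4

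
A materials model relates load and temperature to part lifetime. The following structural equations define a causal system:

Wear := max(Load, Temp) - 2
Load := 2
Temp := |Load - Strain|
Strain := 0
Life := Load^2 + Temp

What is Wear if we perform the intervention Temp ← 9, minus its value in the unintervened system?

7

The intervention breaks the incoming arrows to Temp: Temp := |Load - Strain| no longer applies, and Temp = 9.
Wear = max(Load, Temp) - 2  [with Load=2, Temp=9]  = 7
Without intervention: Temp = |Load - Strain|  [with Load=2, Strain=0]  = 2; Wear = max(Load, Temp) - 2  [with Load=2, Temp=2]  = 0.
Change = 7 − 0 = 7.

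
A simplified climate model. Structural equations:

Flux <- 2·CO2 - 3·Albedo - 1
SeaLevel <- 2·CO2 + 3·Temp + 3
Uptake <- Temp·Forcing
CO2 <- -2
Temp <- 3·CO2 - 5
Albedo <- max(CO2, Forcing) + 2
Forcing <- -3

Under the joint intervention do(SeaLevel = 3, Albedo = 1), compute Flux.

-8

Setting SeaLevel = 3, Albedo = 1 by intervention discards those variables' equations.
Flux = 2·CO2 - 3·Albedo - 1  [with CO2=-2, Albedo=1]  = -8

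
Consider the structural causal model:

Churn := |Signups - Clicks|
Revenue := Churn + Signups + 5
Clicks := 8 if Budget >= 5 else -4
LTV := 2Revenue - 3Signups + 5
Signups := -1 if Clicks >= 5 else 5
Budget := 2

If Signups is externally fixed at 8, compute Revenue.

25

do(Signups=8) replaces the equation Signups := -1 if Clicks >= 5 else 5 with the constant Signups = 8.
Clicks = 8 if Budget >= 5 else -4  [with Budget=2]  = -4
Churn = |Signups - Clicks|  [with Signups=8, Clicks=-4]  = 12
Revenue = Churn + Signups + 5  [with Churn=12, Signups=8]  = 25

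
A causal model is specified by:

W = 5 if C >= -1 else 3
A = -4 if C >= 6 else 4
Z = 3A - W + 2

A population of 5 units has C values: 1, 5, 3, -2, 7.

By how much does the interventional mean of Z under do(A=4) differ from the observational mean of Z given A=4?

-0.1

do(A=4) breaks A's dependence on C. With A=4 fixed, Z across the units is 9, 9, 9, 11, 9, mean 9.4.
E[Z|A=4] averages over only the 4 units with A=4 (C = 1, 5, 3, -2): Z = 9, 9, 9, 11, mean 9.5.
Difference = 9.4 − 9.5 = -0.1.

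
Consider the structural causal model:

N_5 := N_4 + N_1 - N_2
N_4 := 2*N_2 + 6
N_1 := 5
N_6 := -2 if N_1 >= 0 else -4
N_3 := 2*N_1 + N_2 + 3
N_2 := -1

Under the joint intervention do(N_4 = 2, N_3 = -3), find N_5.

The joint intervention fixes N_4 = 2, N_3 = -3, removing each variable's own equation.
N_5 = N_4 + N_1 - N_2  [with N_4=2, N_1=5, N_2=-1]  = 8

8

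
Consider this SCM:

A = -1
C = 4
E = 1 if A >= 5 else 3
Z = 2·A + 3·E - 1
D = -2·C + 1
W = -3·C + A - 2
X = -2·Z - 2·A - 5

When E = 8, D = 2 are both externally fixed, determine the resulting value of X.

-45

Under do(E = 8, D = 2), each intervened variable's structural equation is replaced by its fixed value.
Z = 2·A + 3·E - 1  [with A=-1, E=8]  = 21
X = -2·Z - 2·A - 5  [with Z=21, A=-1]  = -45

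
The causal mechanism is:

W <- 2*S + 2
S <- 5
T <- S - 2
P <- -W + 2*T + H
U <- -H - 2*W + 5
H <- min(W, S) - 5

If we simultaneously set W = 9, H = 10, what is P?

7

Under do(W = 9, H = 10), each intervened variable's structural equation is replaced by its fixed value.
T = S - 2  [with S=5]  = 3
P = -W + 2*T + H  [with W=9, T=3, H=10]  = 7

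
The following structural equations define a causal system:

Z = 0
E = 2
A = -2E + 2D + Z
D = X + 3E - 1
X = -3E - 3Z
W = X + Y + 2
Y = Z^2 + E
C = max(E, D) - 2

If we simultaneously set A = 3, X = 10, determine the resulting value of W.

Setting A = 3, X = 10 by intervention discards those variables' equations.
Y = Z^2 + E  [with Z=0, E=2]  = 2
W = X + Y + 2  [with X=10, Y=2]  = 14

14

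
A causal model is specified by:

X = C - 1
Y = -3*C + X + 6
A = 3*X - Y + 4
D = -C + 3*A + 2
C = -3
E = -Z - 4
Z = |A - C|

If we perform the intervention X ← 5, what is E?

-6

Under do(X=5), the mechanism X = C - 1 is discarded; X is fixed at 5.
Y = -3*C + X + 6  [with C=-3, X=5]  = 20
A = 3*X - Y + 4  [with X=5, Y=20]  = -1
Z = |A - C|  [with A=-1, C=-3]  = 2
E = -Z - 4  [with Z=2]  = -6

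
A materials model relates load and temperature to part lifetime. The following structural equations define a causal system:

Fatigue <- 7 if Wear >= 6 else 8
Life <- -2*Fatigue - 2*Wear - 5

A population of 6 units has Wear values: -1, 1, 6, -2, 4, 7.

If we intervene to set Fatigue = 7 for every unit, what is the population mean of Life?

-24

do(Fatigue=7) breaks Fatigue's dependence on Wear. With Fatigue=7 fixed, Life across the units is -17, -21, -31, -15, -27, -33, mean -24.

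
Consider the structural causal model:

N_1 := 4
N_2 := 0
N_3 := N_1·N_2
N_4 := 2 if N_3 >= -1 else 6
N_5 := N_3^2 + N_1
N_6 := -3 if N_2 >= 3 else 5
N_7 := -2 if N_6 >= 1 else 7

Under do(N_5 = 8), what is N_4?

The intervention breaks the incoming arrows to N_5: N_5 := N_3^2 + N_1 no longer applies, and N_5 = 8.
Since N_4 is not a descendant of the intervened variable, it is unaffected.
N_3 = N_1·N_2  [with N_1=4, N_2=0]  = 0
N_4 = 2 if N_3 >= -1 else 6  [with N_3=0]  = 2

2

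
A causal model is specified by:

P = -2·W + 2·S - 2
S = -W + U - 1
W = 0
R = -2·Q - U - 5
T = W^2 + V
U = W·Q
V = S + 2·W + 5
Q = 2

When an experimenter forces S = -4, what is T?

1

do(S=-4) replaces the equation S = -W + U - 1 with the constant S = -4.
V = S + 2·W + 5  [with S=-4, W=0]  = 1
T = W^2 + V  [with W=0, V=1]  = 1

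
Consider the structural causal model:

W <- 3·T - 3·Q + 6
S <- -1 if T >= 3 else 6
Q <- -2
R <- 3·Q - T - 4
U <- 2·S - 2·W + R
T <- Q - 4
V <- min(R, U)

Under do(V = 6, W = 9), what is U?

Setting V = 6, W = 9 by intervention discards those variables' equations.
T = Q - 4  [with Q=-2]  = -6
S = -1 if T >= 3 else 6  [with T=-6]  = 6
R = 3·Q - T - 4  [with Q=-2, T=-6]  = -4
U = 2·S - 2·W + R  [with S=6, W=9, R=-4]  = -10

-10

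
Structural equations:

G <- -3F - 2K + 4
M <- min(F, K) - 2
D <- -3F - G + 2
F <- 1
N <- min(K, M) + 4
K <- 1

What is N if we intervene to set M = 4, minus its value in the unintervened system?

2

do(M=4) replaces the equation M <- min(F, K) - 2 with the constant M = 4.
N = min(K, M) + 4  [with K=1, M=4]  = 5
Without intervention: M = min(F, K) - 2  [with F=1, K=1]  = -1; N = min(K, M) + 4  [with K=1, M=-1]  = 3.
Change = 5 − 3 = 2.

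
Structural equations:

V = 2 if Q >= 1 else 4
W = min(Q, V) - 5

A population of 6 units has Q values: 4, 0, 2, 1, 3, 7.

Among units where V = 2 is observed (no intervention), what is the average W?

-3.2

Observing V=2 restricts to units where V's equation naturally yields 2: Q ∈ {4, 2, 1, 3, 7}. In that subpopulation W = -3, -3, -4, -3, -3, mean -3.2.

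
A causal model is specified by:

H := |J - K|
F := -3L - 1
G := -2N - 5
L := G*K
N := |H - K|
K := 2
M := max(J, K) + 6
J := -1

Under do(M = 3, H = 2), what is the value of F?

29

The joint intervention fixes M = 3, H = 2, removing each variable's own equation.
N = |H - K|  [with H=2, K=2]  = 0
G = -2N - 5  [with N=0]  = -5
L = G*K  [with G=-5, K=2]  = -10
F = -3L - 1  [with L=-10]  = 29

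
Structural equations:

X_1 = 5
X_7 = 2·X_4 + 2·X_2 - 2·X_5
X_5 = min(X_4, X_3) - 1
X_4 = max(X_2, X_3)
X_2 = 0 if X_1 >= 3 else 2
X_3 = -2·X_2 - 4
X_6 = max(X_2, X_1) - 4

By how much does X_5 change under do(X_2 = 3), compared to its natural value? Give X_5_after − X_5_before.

do(X_2=3) replaces the equation X_2 = 0 if X_1 >= 3 else 2 with the constant X_2 = 3.
X_3 = -2·X_2 - 4  [with X_2=3]  = -10
X_4 = max(X_2, X_3)  [with X_2=3, X_3=-10]  = 3
X_5 = min(X_4, X_3) - 1  [with X_4=3, X_3=-10]  = -11
Without intervention: X_2 = 0 if X_1 >= 3 else 2  [with X_1=5]  = 0; X_3 = -2·X_2 - 4  [with X_2=0]  = -4; X_4 = max(X_2, X_3)  [with X_2=0, X_3=-4]  = 0; X_5 = min(X_4, X_3) - 1  [with X_4=0, X_3=-4]  = -5.
Change = -11 − (-5) = -6.

-6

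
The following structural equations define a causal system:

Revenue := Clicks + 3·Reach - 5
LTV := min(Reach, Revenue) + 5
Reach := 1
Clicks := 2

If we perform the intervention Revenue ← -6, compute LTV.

-1

The intervention breaks the incoming arrows to Revenue: Revenue := Clicks + 3·Reach - 5 no longer applies, and Revenue = -6.
LTV = min(Reach, Revenue) + 5  [with Reach=1, Revenue=-6]  = -1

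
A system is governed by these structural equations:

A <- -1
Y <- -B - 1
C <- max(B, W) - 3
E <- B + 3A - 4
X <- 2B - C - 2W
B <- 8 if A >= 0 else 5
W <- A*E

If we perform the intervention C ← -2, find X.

Under do(C=-2), the mechanism C <- max(B, W) - 3 is discarded; C is fixed at -2.
B = 8 if A >= 0 else 5  [with A=-1]  = 5
E = B + 3A - 4  [with B=5, A=-1]  = -2
W = A*E  [with A=-1, E=-2]  = 2
X = 2B - C - 2W  [with B=5, C=-2, W=2]  = 8

8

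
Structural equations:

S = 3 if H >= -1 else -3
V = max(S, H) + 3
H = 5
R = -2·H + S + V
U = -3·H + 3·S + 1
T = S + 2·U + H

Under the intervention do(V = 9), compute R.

The intervention breaks the incoming arrows to V: V = max(S, H) + 3 no longer applies, and V = 9.
S = 3 if H >= -1 else -3  [with H=5]  = 3
R = -2·H + S + V  [with H=5, S=3, V=9]  = 2

2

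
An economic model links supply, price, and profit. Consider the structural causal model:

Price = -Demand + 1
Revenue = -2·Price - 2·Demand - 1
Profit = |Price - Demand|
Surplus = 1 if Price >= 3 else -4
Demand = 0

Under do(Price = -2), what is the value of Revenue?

The intervention breaks the incoming arrows to Price: Price = -Demand + 1 no longer applies, and Price = -2.
Revenue = -2·Price - 2·Demand - 1  [with Price=-2, Demand=0]  = 3

3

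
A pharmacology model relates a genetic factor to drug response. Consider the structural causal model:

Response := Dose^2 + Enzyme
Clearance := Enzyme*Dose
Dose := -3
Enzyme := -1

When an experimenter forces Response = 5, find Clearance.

3

The intervention breaks the incoming arrows to Response: Response := Dose^2 + Enzyme no longer applies, and Response = 5.
Clearance is not downstream of the intervention, so its value is determined by the original equations.
Clearance = Enzyme*Dose  [with Enzyme=-1, Dose=-3]  = 3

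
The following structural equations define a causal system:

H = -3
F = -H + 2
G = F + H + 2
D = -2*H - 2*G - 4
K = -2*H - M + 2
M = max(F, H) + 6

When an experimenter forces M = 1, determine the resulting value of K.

7

Under do(M=1), the mechanism M = max(F, H) + 6 is discarded; M is fixed at 1.
K = -2*H - M + 2  [with H=-3, M=1]  = 7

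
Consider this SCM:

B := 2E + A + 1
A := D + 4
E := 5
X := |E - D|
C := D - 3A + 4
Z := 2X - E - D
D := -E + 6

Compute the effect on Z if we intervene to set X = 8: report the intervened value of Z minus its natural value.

do(X=8) replaces the equation X := |E - D| with the constant X = 8.
D = -E + 6  [with E=5]  = 1
Z = 2X - E - D  [with X=8, E=5, D=1]  = 10
Without intervention: D = -E + 6  [with E=5]  = 1; X = |E - D|  [with E=5, D=1]  = 4; Z = 2X - E - D  [with X=4, E=5, D=1]  = 2.
Change = 10 − 2 = 8.

8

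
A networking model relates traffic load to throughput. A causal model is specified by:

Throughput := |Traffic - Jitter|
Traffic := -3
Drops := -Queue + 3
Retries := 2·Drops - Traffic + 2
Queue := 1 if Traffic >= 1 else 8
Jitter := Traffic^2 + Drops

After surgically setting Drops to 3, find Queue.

Under do(Drops=3), the mechanism Drops := -Queue + 3 is discarded; Drops is fixed at 3.
Since Queue is not a descendant of the intervened variable, it is unaffected.
Queue = 1 if Traffic >= 1 else 8  [with Traffic=-3]  = 8

8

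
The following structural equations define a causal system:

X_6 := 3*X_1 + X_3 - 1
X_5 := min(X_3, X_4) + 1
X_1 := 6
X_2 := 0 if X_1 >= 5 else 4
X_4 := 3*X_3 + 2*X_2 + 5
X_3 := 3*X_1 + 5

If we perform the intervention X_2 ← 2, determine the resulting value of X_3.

The intervention breaks the incoming arrows to X_2: X_2 := 0 if X_1 >= 5 else 4 no longer applies, and X_2 = 2.
Since X_3 is not a descendant of the intervened variable, it is unaffected.
X_3 = 3*X_1 + 5  [with X_1=6]  = 23

23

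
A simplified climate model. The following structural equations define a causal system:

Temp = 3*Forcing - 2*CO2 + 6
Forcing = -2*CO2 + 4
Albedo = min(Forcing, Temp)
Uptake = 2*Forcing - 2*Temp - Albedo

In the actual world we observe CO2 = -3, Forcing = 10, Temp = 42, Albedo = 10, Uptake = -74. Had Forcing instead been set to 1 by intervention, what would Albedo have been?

1

Under do(Forcing=1), the mechanism Forcing = -2*CO2 + 4 is discarded; Forcing is fixed at 1.
Temp = 3*Forcing - 2*CO2 + 6  [with Forcing=1, CO2=-3]  = 15
Albedo = min(Forcing, Temp)  [with Forcing=1, Temp=15]  = 1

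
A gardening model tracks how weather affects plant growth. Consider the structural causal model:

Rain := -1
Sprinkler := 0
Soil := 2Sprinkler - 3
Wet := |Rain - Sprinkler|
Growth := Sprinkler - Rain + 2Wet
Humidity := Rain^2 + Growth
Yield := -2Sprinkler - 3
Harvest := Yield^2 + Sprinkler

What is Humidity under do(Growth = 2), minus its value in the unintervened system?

The intervention breaks the incoming arrows to Growth: Growth := Sprinkler - Rain + 2Wet no longer applies, and Growth = 2.
Humidity = Rain^2 + Growth  [with Rain=-1, Growth=2]  = 3
Without intervention: Wet = |Rain - Sprinkler|  [with Rain=-1, Sprinkler=0]  = 1; Growth = Sprinkler - Rain + 2Wet  [with Sprinkler=0, Rain=-1, Wet=1]  = 3; Humidity = Rain^2 + Growth  [with Rain=-1, Growth=3]  = 4.
Change = 3 − 4 = -1.

-1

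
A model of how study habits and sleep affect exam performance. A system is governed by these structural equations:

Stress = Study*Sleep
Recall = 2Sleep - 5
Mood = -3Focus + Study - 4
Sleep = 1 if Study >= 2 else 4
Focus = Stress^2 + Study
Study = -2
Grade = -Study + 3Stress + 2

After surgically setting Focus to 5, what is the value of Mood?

Intervening sets Focus = 5 and removes its equation (Focus = Stress^2 + Study).
Mood = -3Focus + Study - 4  [with Focus=5, Study=-2]  = -21

-21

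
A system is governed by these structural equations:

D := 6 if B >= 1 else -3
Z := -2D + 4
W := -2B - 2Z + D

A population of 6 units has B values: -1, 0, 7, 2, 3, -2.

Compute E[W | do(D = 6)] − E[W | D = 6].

5

do(D=6) breaks D's dependence on B. With D=6 fixed, W across the units is 24, 22, 8, 18, 16, 26, mean 19.
Conditioning on D=6 selects the 3 unit(s) with B ∈ {7, 2, 3}. Their W values: 8, 18, 16. Mean = 14.
Difference = 19 − 14 = 5.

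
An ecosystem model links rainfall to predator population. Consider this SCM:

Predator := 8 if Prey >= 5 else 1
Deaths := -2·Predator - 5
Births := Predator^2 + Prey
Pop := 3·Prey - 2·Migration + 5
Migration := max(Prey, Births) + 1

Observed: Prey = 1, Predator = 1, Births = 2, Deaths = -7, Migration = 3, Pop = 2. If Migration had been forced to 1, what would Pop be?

6

The intervention breaks the incoming arrows to Migration: Migration := max(Prey, Births) + 1 no longer applies, and Migration = 1.
Pop = 3·Prey - 2·Migration + 5  [with Prey=1, Migration=1]  = 6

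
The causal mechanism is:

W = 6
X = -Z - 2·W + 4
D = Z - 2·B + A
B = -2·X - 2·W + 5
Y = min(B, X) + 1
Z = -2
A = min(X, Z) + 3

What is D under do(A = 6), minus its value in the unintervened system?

Under do(A=6), the mechanism A = min(X, Z) + 3 is discarded; A is fixed at 6.
X = -Z - 2·W + 4  [with Z=-2, W=6]  = -6
B = -2·X - 2·W + 5  [with X=-6, W=6]  = 5
D = Z - 2·B + A  [with Z=-2, B=5, A=6]  = -6
Without intervention: X = -Z - 2·W + 4  [with Z=-2, W=6]  = -6; B = -2·X - 2·W + 5  [with X=-6, W=6]  = 5; A = min(X, Z) + 3  [with X=-6, Z=-2]  = -3; D = Z - 2·B + A  [with Z=-2, B=5, A=-3]  = -15.
Change = -6 − (-15) = 9.

9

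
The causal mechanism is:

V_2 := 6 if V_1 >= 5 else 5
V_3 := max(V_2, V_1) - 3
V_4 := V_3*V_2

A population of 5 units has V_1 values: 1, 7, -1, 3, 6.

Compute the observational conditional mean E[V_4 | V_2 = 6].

21

Conditioning on V_2=6 selects the 2 unit(s) with V_1 ∈ {7, 6}. Their V_4 values: 24, 18. Mean = 21.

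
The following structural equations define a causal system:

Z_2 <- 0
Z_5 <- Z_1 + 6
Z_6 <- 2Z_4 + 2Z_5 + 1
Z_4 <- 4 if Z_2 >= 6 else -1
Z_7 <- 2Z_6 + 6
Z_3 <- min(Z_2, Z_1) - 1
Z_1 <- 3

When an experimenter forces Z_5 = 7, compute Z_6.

13

The intervention breaks the incoming arrows to Z_5: Z_5 <- Z_1 + 6 no longer applies, and Z_5 = 7.
Z_4 = 4 if Z_2 >= 6 else -1  [with Z_2=0]  = -1
Z_6 = 2Z_4 + 2Z_5 + 1  [with Z_4=-1, Z_5=7]  = 13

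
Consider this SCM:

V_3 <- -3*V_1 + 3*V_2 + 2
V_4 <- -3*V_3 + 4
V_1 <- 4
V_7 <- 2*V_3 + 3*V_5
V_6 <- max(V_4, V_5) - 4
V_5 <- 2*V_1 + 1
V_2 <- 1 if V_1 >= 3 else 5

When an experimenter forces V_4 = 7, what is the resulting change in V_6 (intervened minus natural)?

Under do(V_4=7), the mechanism V_4 <- -3*V_3 + 4 is discarded; V_4 is fixed at 7.
V_5 = 2*V_1 + 1  [with V_1=4]  = 9
V_6 = max(V_4, V_5) - 4  [with V_4=7, V_5=9]  = 5
Without intervention: V_2 = 1 if V_1 >= 3 else 5  [with V_1=4]  = 1; V_3 = -3*V_1 + 3*V_2 + 2  [with V_1=4, V_2=1]  = -7; V_4 = -3*V_3 + 4  [with V_3=-7]  = 25; V_5 = 2*V_1 + 1  [with V_1=4]  = 9; V_6 = max(V_4, V_5) - 4  [with V_4=25, V_5=9]  = 21.
Change = 5 − 21 = -16.

-16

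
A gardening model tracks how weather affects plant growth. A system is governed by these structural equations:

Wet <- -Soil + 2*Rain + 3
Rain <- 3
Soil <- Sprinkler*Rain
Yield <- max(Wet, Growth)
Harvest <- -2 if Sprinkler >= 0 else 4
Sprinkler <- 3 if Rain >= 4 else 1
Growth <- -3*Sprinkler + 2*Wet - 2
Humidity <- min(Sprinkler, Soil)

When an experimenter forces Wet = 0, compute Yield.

0

The intervention breaks the incoming arrows to Wet: Wet <- -Soil + 2*Rain + 3 no longer applies, and Wet = 0.
Sprinkler = 3 if Rain >= 4 else 1  [with Rain=3]  = 1
Growth = -3*Sprinkler + 2*Wet - 2  [with Sprinkler=1, Wet=0]  = -5
Yield = max(Wet, Growth)  [with Wet=0, Growth=-5]  = 0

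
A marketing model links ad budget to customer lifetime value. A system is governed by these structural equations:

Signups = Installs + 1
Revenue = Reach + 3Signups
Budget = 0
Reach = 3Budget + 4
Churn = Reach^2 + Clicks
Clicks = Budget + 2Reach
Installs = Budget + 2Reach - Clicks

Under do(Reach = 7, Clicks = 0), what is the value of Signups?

Under do(Reach = 7, Clicks = 0), each intervened variable's structural equation is replaced by its fixed value.
Installs = Budget + 2Reach - Clicks  [with Budget=0, Reach=7, Clicks=0]  = 14
Signups = Installs + 1  [with Installs=14]  = 15

15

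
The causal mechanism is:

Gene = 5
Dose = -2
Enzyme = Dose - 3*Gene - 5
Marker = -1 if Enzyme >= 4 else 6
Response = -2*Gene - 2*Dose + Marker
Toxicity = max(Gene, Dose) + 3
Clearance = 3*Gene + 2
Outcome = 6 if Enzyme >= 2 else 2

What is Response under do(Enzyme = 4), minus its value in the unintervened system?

-7

do(Enzyme=4) replaces the equation Enzyme = Dose - 3*Gene - 5 with the constant Enzyme = 4.
Marker = -1 if Enzyme >= 4 else 6  [with Enzyme=4]  = -1
Response = -2*Gene - 2*Dose + Marker  [with Gene=5, Dose=-2, Marker=-1]  = -7
Without intervention: Enzyme = Dose - 3*Gene - 5  [with Dose=-2, Gene=5]  = -22; Marker = -1 if Enzyme >= 4 else 6  [with Enzyme=-22]  = 6; Response = -2*Gene - 2*Dose + Marker  [with Gene=5, Dose=-2, Marker=6]  = 0.
Change = -7 − 0 = -7.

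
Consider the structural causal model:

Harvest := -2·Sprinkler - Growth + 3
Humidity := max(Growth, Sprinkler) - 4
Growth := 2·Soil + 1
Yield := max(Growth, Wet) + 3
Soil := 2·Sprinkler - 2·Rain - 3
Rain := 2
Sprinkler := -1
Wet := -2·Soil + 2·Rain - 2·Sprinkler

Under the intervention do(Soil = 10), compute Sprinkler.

-1

Under do(Soil=10), the mechanism Soil := 2·Sprinkler - 2·Rain - 3 is discarded; Soil is fixed at 10.
Since Sprinkler is not a descendant of the intervened variable, it is unaffected.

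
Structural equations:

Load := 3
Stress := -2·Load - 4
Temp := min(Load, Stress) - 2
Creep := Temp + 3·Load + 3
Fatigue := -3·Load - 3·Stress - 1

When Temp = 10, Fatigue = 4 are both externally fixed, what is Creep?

The joint intervention fixes Temp = 10, Fatigue = 4, removing each variable's own equation.
Creep = Temp + 3·Load + 3  [with Temp=10, Load=3]  = 22

22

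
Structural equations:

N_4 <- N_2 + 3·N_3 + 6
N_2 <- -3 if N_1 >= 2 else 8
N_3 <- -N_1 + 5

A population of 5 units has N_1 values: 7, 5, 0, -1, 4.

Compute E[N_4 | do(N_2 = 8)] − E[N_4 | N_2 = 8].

Under do(N_2=8), N_2's equation is replaced by N_2=8 for every unit. Per-unit N_4: 8, 14, 29, 32, 17. Mean = 20.
E[N_4|N_2=8] averages over only the 2 units with N_2=8 (N_1 = 0, -1): N_4 = 29, 32, mean 30.5.
Difference = 20 − 30.5 = -10.5.

-10.5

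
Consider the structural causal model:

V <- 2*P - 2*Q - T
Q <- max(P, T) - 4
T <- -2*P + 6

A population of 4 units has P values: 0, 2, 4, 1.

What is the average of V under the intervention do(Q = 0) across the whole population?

1

Under do(Q=0), Q's equation is replaced by Q=0 for every unit. Per-unit V: -6, 2, 10, -2. Mean = 1.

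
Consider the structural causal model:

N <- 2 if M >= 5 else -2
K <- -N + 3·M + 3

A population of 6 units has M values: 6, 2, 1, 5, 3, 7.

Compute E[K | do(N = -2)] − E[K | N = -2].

6

do(N=-2) breaks N's dependence on M. With N=-2 fixed, K across the units is 23, 11, 8, 20, 14, 26, mean 17.
E[K|N=-2] averages over only the 3 units with N=-2 (M = 2, 1, 3): K = 11, 8, 14, mean 11.
Difference = 17 − 11 = 6.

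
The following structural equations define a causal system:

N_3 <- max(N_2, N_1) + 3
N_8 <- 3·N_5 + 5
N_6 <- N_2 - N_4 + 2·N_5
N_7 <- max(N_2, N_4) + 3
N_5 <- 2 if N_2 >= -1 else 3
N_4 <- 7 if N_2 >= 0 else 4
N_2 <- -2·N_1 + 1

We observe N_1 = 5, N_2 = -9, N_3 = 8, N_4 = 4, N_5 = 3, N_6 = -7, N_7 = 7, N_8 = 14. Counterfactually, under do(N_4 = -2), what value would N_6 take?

-1

Under do(N_4=-2), the mechanism N_4 <- 7 if N_2 >= 0 else 4 is discarded; N_4 is fixed at -2.
N_2 = -2·N_1 + 1  [with N_1=5]  = -9
N_5 = 2 if N_2 >= -1 else 3  [with N_2=-9]  = 3
N_6 = N_2 - N_4 + 2·N_5  [with N_2=-9, N_4=-2, N_5=3]  = -1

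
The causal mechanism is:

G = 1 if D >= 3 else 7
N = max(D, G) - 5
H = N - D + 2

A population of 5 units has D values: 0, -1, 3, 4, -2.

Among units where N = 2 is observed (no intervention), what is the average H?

E[H|N=2] averages over only the 3 units with N=2 (D = 0, -1, -2): H = 4, 5, 6, mean 5.

5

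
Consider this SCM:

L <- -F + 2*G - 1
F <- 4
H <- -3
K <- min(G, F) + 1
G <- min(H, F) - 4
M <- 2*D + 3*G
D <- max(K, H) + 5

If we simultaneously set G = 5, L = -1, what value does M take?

35

Under do(G = 5, L = -1), each intervened variable's structural equation is replaced by its fixed value.
K = min(G, F) + 1  [with G=5, F=4]  = 5
D = max(K, H) + 5  [with K=5, H=-3]  = 10
M = 2*D + 3*G  [with D=10, G=5]  = 35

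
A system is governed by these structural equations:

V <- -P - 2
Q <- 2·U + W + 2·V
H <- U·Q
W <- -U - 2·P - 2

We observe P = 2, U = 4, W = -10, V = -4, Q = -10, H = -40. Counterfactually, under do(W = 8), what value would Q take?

8

do(W=8) replaces the equation W <- -U - 2·P - 2 with the constant W = 8.
V = -P - 2  [with P=2]  = -4
Q = 2·U + W + 2·V  [with U=4, W=8, V=-4]  = 8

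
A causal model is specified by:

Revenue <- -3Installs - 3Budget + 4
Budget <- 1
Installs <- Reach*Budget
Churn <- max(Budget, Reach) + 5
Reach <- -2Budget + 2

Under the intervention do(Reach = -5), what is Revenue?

do(Reach=-5) replaces the equation Reach <- -2Budget + 2 with the constant Reach = -5.
Installs = Reach*Budget  [with Reach=-5, Budget=1]  = -5
Revenue = -3Installs - 3Budget + 4  [with Installs=-5, Budget=1]  = 16

16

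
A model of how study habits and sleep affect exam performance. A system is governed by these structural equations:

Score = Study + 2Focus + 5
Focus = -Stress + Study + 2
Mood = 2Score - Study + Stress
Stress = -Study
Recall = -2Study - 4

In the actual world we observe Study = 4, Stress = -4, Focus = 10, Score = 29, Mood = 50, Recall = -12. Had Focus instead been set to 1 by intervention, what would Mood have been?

do(Focus=1) replaces the equation Focus = -Stress + Study + 2 with the constant Focus = 1.
Stress = -Study  [with Study=4]  = -4
Score = Study + 2Focus + 5  [with Study=4, Focus=1]  = 11
Mood = 2Score - Study + Stress  [with Score=11, Study=4, Stress=-4]  = 14

14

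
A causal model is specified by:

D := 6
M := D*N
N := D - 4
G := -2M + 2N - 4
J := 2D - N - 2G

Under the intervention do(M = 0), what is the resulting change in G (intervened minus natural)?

24

The intervention breaks the incoming arrows to M: M := D*N no longer applies, and M = 0.
N = D - 4  [with D=6]  = 2
G = -2M + 2N - 4  [with M=0, N=2]  = 0
Without intervention: N = D - 4  [with D=6]  = 2; M = D*N  [with D=6, N=2]  = 12; G = -2M + 2N - 4  [with M=12, N=2]  = -24.
Change = 0 − (-24) = 24.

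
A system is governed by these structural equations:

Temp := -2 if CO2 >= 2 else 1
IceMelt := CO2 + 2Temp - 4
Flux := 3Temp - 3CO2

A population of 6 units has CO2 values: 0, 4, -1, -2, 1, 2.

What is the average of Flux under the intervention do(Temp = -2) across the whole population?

-8

do(Temp=-2) breaks Temp's dependence on CO2. With Temp=-2 fixed, Flux across the units is -6, -18, -3, 0, -9, -12, mean -8.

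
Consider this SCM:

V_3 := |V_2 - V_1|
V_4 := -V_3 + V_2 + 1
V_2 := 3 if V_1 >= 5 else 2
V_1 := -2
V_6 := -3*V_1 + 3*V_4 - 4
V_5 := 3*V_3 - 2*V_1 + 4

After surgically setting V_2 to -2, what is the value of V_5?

do(V_2=-2) replaces the equation V_2 := 3 if V_1 >= 5 else 2 with the constant V_2 = -2.
V_3 = |V_2 - V_1|  [with V_2=-2, V_1=-2]  = 0
V_5 = 3*V_3 - 2*V_1 + 4  [with V_3=0, V_1=-2]  = 8

8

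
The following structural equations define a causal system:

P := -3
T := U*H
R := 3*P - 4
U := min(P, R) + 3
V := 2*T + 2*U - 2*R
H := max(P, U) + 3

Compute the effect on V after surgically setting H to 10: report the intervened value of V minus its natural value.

Under do(H=10), the mechanism H := max(P, U) + 3 is discarded; H is fixed at 10.
R = 3*P - 4  [with P=-3]  = -13
U = min(P, R) + 3  [with P=-3, R=-13]  = -10
T = U*H  [with U=-10, H=10]  = -100
V = 2*T + 2*U - 2*R  [with T=-100, U=-10, R=-13]  = -194
Without intervention: R = 3*P - 4  [with P=-3]  = -13; U = min(P, R) + 3  [with P=-3, R=-13]  = -10; H = max(P, U) + 3  [with P=-3, U=-10]  = 0; T = U*H  [with U=-10, H=0]  = 0; V = 2*T + 2*U - 2*R  [with T=0, U=-10, R=-13]  = 6.
Change = -194 − 6 = -200.

-200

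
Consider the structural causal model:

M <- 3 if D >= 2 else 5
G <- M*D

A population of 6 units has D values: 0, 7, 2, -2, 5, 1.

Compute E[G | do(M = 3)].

Under do(M=3), M's equation is replaced by M=3 for every unit. Per-unit G: 0, 21, 6, -6, 15, 3. Mean = 6.5.

6.5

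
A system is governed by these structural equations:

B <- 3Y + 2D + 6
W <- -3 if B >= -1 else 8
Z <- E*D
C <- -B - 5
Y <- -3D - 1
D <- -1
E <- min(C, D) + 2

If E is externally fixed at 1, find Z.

Intervening sets E = 1 and removes its equation (E <- min(C, D) + 2).
Z = E*D  [with E=1, D=-1]  = -1

-1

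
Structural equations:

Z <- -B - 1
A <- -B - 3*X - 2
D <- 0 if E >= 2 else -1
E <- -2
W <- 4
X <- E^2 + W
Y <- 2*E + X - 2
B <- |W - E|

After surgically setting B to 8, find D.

Under do(B=8), the mechanism B <- |W - E| is discarded; B is fixed at 8.
Since D is not a descendant of the intervened variable, it is unaffected.
D = 0 if E >= 2 else -1  [with E=-2]  = -1

-1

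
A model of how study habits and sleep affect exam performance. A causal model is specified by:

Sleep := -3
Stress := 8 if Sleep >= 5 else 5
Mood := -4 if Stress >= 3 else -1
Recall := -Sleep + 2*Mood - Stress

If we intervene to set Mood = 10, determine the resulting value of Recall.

The intervention breaks the incoming arrows to Mood: Mood := -4 if Stress >= 3 else -1 no longer applies, and Mood = 10.
Stress = 8 if Sleep >= 5 else 5  [with Sleep=-3]  = 5
Recall = -Sleep + 2*Mood - Stress  [with Sleep=-3, Mood=10, Stress=5]  = 18

18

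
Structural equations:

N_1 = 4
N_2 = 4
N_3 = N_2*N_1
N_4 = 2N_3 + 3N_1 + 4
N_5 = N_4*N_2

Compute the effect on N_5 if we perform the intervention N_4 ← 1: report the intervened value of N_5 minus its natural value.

-188

Intervening sets N_4 = 1 and removes its equation (N_4 = 2N_3 + 3N_1 + 4).
N_5 = N_4*N_2  [with N_4=1, N_2=4]  = 4
Without intervention: N_3 = N_2*N_1  [with N_2=4, N_1=4]  = 16; N_4 = 2N_3 + 3N_1 + 4  [with N_3=16, N_1=4]  = 48; N_5 = N_4*N_2  [with N_4=48, N_2=4]  = 192.
Change = 4 − 192 = -188.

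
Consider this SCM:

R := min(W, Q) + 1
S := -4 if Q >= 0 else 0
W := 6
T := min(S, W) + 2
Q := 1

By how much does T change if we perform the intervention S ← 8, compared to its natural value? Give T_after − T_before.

Intervening sets S = 8 and removes its equation (S := -4 if Q >= 0 else 0).
T = min(S, W) + 2  [with S=8, W=6]  = 8
Without intervention: S = -4 if Q >= 0 else 0  [with Q=1]  = -4; T = min(S, W) + 2  [with S=-4, W=6]  = -2.
Change = 8 − (-2) = 10.

10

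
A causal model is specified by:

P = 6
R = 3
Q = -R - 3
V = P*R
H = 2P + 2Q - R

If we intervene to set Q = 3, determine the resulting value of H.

15

do(Q=3) replaces the equation Q = -R - 3 with the constant Q = 3.
H = 2P + 2Q - R  [with P=6, Q=3, R=3]  = 15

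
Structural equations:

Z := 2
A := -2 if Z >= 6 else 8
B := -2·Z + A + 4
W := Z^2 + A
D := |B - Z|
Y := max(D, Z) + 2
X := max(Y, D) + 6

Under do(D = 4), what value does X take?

12

Under do(D=4), the mechanism D := |B - Z| is discarded; D is fixed at 4.
Y = max(D, Z) + 2  [with D=4, Z=2]  = 6
X = max(Y, D) + 6  [with Y=6, D=4]  = 12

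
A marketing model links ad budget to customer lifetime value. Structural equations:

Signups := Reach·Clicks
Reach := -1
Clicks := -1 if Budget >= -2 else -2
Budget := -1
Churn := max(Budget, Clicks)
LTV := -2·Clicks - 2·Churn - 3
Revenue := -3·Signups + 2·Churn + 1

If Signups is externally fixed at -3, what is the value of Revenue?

8

Under do(Signups=-3), the mechanism Signups := Reach·Clicks is discarded; Signups is fixed at -3.
Clicks = -1 if Budget >= -2 else -2  [with Budget=-1]  = -1
Churn = max(Budget, Clicks)  [with Budget=-1, Clicks=-1]  = -1
Revenue = -3·Signups + 2·Churn + 1  [with Signups=-3, Churn=-1]  = 8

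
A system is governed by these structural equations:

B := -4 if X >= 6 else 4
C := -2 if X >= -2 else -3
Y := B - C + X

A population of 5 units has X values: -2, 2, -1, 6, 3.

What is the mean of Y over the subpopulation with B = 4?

Observing B=4 restricts to units where B's equation naturally yields 4: X ∈ {-2, 2, -1, 3}. In that subpopulation Y = 4, 8, 5, 9, mean 6.5.

6.5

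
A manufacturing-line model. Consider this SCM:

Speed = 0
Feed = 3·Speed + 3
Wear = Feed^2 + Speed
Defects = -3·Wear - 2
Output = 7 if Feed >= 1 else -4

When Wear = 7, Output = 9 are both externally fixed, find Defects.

The joint intervention fixes Wear = 7, Output = 9, removing each variable's own equation.
Defects = -3·Wear - 2  [with Wear=7]  = -23

-23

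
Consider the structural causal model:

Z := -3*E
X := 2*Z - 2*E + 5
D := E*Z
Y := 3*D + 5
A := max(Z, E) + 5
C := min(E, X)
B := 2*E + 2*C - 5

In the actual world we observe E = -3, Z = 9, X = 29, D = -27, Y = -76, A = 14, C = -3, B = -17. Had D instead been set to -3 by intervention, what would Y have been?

Intervening sets D = -3 and removes its equation (D := E*Z).
Y = 3*D + 5  [with D=-3]  = -4

-4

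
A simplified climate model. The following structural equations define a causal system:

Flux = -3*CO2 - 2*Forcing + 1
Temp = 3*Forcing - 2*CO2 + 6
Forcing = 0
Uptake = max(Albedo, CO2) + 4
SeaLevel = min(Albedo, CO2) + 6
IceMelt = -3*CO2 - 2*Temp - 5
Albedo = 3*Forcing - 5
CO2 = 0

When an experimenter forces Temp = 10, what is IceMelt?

-25

The intervention breaks the incoming arrows to Temp: Temp = 3*Forcing - 2*CO2 + 6 no longer applies, and Temp = 10.
IceMelt = -3*CO2 - 2*Temp - 5  [with CO2=0, Temp=10]  = -25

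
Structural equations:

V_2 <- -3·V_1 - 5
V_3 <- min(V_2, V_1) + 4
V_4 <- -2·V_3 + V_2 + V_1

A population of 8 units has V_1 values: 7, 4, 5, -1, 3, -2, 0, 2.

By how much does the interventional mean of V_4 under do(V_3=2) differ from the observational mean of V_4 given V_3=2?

-7.5

Every unit gets V_3=2 under the intervention. V_4 values become -23, -17, -19, -7, -15, -5, -9, -13; E[V_4|do(V_3=2)] = -13.5.
Observing V_3=2 restricts to units where V_3's equation naturally yields 2: V_1 ∈ {-1, -2}. In that subpopulation V_4 = -7, -5, mean -6.
Difference = -13.5 − (-6) = -7.5.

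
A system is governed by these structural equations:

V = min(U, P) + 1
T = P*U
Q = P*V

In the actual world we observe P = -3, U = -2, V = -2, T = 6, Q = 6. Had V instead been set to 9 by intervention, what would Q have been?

do(V=9) replaces the equation V = min(U, P) + 1 with the constant V = 9.
Q = P*V  [with P=-3, V=9]  = -27

-27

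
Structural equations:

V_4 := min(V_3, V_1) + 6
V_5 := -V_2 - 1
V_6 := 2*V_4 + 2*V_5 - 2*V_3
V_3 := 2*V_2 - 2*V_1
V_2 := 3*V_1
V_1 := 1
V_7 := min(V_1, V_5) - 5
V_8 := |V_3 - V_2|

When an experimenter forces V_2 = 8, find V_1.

1

Under do(V_2=8), the mechanism V_2 := 3*V_1 is discarded; V_2 is fixed at 8.
V_1 is not downstream of the intervention, so its value is determined by the original equations.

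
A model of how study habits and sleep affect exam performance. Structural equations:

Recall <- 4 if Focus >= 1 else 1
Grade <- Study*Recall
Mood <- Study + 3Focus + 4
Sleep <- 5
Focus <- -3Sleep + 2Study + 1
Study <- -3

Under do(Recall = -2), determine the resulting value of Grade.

6

The intervention breaks the incoming arrows to Recall: Recall <- 4 if Focus >= 1 else 1 no longer applies, and Recall = -2.
Grade = Study*Recall  [with Study=-3, Recall=-2]  = 6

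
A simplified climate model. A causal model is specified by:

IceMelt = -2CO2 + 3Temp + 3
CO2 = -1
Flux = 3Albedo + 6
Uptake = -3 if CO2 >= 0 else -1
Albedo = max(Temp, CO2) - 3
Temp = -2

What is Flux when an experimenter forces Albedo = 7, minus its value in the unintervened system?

Intervening sets Albedo = 7 and removes its equation (Albedo = max(Temp, CO2) - 3).
Flux = 3Albedo + 6  [with Albedo=7]  = 27
Without intervention: Albedo = max(Temp, CO2) - 3  [with Temp=-2, CO2=-1]  = -4; Flux = 3Albedo + 6  [with Albedo=-4]  = -6.
Change = 27 − (-6) = 33.

33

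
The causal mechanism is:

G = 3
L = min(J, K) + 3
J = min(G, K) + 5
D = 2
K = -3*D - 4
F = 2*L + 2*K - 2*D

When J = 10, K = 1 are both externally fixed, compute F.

The joint intervention fixes J = 10, K = 1, removing each variable's own equation.
L = min(J, K) + 3  [with J=10, K=1]  = 4
F = 2*L + 2*K - 2*D  [with L=4, K=1, D=2]  = 6

6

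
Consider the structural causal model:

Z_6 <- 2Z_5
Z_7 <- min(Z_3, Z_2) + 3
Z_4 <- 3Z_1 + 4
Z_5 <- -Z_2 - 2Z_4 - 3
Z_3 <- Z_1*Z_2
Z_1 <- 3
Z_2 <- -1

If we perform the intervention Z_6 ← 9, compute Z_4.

13

do(Z_6=9) replaces the equation Z_6 <- 2Z_5 with the constant Z_6 = 9.
No directed path runs from Z_6 to Z_4, so Z_4 keeps its natural value.
Z_4 = 3Z_1 + 4  [with Z_1=3]  = 13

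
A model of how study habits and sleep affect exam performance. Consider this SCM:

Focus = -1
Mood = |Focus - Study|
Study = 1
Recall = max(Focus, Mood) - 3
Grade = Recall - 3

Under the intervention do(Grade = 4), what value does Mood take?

do(Grade=4) replaces the equation Grade = Recall - 3 with the constant Grade = 4.
Mood is not downstream of the intervention, so its value is determined by the original equations.
Mood = |Focus - Study|  [with Focus=-1, Study=1]  = 2

2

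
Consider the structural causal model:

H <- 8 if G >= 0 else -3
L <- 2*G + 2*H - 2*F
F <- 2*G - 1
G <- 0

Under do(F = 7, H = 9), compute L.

4

The joint intervention fixes F = 7, H = 9, removing each variable's own equation.
L = 2*G + 2*H - 2*F  [with G=0, H=9, F=7]  = 4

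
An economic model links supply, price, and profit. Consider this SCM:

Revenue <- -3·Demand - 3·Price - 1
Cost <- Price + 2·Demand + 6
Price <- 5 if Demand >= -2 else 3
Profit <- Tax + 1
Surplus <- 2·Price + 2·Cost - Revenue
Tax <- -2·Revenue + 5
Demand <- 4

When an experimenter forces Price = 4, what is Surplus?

69

Under do(Price=4), the mechanism Price <- 5 if Demand >= -2 else 3 is discarded; Price is fixed at 4.
Cost = Price + 2·Demand + 6  [with Price=4, Demand=4]  = 18
Revenue = -3·Demand - 3·Price - 1  [with Demand=4, Price=4]  = -25
Surplus = 2·Price + 2·Cost - Revenue  [with Price=4, Cost=18, Revenue=-25]  = 69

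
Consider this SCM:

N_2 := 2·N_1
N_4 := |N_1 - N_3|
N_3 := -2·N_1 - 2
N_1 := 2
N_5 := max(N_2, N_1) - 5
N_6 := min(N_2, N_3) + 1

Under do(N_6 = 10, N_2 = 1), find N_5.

-3

The joint intervention fixes N_6 = 10, N_2 = 1, removing each variable's own equation.
N_5 = max(N_2, N_1) - 5  [with N_2=1, N_1=2]  = -3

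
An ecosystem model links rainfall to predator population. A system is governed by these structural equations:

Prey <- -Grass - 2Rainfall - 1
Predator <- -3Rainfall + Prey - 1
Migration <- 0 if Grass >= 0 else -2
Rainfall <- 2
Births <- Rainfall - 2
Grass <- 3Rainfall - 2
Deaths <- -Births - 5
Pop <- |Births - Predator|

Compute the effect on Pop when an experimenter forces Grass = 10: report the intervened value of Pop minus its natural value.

6

do(Grass=10) replaces the equation Grass <- 3Rainfall - 2 with the constant Grass = 10.
Prey = -Grass - 2Rainfall - 1  [with Grass=10, Rainfall=2]  = -15
Predator = -3Rainfall + Prey - 1  [with Rainfall=2, Prey=-15]  = -22
Births = Rainfall - 2  [with Rainfall=2]  = 0
Pop = |Births - Predator|  [with Births=0, Predator=-22]  = 22
Without intervention: Grass = 3Rainfall - 2  [with Rainfall=2]  = 4; Prey = -Grass - 2Rainfall - 1  [with Grass=4, Rainfall=2]  = -9; Predator = -3Rainfall + Prey - 1  [with Rainfall=2, Prey=-9]  = -16; Births = Rainfall - 2  [with Rainfall=2]  = 0; Pop = |Births - Predator|  [with Births=0, Predator=-16]  = 16.
Change = 22 − 16 = 6.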